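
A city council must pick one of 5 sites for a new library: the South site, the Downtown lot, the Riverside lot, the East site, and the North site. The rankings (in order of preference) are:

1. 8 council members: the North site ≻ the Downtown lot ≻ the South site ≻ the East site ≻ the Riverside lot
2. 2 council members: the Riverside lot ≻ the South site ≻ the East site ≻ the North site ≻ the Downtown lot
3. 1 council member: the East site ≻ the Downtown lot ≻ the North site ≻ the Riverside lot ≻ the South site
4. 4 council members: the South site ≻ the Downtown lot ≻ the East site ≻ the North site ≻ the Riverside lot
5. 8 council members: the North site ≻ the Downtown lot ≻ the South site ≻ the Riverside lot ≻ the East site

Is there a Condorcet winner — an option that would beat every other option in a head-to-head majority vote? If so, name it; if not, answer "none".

the North site vs the South site: 17–6 for the North site.
the North site vs the Downtown lot: 18–5 for the North site.
the North site vs the Riverside lot: 21–2 for the North site.
the North site vs the East site: 16–7 for the North site.
the North site beats every other option head-to-head.

the North site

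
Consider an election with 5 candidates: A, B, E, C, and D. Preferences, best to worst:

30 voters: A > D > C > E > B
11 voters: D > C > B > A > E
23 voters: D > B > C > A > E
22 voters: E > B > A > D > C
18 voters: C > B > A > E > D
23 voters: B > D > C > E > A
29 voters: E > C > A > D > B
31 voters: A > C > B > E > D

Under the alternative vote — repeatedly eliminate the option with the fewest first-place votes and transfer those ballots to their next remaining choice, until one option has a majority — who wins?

B

Round 1: A 61, B 23, E 51, C 18, D 34. Eliminate C.
Round 2: A 61, B 41, E 51, D 34. Eliminate D.
Round 3: A 61, B 75, E 51. Eliminate E.
Round 4: A 90, B 97. B has a majority.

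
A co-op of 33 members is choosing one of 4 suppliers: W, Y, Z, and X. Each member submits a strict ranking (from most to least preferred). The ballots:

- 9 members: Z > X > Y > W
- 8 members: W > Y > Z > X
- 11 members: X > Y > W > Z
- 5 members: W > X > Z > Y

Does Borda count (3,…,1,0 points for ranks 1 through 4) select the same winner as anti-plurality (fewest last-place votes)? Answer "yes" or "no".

Borda — scores: W 50, Y 47, Z 40, X 61. Winner: X.
Anti-plurality — last-place votes: W 9, Y 5, Z 11, X 8. Winner: Y.
The two methods disagree.

no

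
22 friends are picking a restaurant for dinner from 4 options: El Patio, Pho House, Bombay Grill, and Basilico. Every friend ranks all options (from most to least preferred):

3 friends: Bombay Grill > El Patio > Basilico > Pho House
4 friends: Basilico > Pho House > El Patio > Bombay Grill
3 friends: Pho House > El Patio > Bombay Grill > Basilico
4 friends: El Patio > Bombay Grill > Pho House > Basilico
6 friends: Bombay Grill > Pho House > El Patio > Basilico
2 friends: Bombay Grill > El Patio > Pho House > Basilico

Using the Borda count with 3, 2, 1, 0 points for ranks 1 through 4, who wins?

Bombay Grill

El Patio: 3·2 + 4·1 + 3·2 + 4·3 + 6·1 + 2·2 = 38
Pho House: 3·0 + 4·2 + 3·3 + 4·1 + 6·2 + 2·1 = 35
Bombay Grill: 3·3 + 4·0 + 3·1 + 4·2 + 6·3 + 2·3 = 44
Basilico: 3·1 + 4·3 + 3·0 + 4·0 + 6·0 + 2·0 = 15
Bombay Grill has the highest Borda score (44).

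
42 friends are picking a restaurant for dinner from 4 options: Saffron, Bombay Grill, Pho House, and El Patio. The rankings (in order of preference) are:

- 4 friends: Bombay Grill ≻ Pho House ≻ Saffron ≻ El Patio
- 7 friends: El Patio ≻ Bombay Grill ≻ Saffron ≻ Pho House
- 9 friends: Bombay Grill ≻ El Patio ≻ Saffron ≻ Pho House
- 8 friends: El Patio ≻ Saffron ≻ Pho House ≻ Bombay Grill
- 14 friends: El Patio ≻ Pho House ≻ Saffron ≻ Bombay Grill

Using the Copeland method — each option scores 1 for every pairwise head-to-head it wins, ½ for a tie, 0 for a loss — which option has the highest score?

El Patio

Saffron: beats Bombay Grill and Pho House; loses to El Patio → score 2.
Bombay Grill: loses to Saffron, Pho House, and El Patio → score 0.
Pho House: beats Bombay Grill; loses to Saffron and El Patio → score 1.
El Patio: beats Saffron, Bombay Grill, and Pho House → score 3.
El Patio has the best pairwise record.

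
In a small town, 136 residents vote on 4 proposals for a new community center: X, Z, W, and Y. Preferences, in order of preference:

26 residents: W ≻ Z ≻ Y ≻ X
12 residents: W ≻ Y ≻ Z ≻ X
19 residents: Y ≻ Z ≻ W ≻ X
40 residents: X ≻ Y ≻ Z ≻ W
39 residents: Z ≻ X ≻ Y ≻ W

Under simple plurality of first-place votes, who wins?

X

First-place votes: X 40, Z 39, W 38, Y 19.
X has the most first-place votes.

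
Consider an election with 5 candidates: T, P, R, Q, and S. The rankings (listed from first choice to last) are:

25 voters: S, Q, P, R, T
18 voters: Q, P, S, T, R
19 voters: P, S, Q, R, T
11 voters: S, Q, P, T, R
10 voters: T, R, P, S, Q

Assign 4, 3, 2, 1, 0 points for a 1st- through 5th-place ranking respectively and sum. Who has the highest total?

S

T: 25·0 + 18·1 + 19·0 + 11·1 + 10·4 = 69
P: 25·2 + 18·3 + 19·4 + 11·2 + 10·2 = 222
R: 25·1 + 18·0 + 19·1 + 11·0 + 10·3 = 74
Q: 25·3 + 18·4 + 19·2 + 11·3 + 10·0 = 218
S: 25·4 + 18·2 + 19·3 + 11·4 + 10·1 = 247
S has the highest Borda score (247).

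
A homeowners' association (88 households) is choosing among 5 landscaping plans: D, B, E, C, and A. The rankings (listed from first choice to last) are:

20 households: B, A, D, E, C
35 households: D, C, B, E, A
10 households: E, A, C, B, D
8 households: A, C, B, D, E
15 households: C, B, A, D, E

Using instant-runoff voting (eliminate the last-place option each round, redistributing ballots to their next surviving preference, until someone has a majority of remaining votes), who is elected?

Round 1: D 35, B 20, E 10, C 15, A 8. Eliminate A.
Round 2: D 35, B 20, E 10, C 23. Eliminate E.
Round 3: D 35, B 20, C 33. Eliminate B.
Round 4: D 55, C 33. D has a majority.

D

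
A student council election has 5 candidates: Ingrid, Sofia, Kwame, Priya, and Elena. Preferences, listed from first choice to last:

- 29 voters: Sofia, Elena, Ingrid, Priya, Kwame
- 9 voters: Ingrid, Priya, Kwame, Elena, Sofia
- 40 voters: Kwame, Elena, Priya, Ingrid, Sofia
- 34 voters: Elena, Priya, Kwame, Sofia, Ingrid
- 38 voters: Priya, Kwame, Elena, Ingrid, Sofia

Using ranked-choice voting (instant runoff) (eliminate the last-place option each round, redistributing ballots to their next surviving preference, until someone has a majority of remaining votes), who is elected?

Elena

Round 1: Ingrid 9, Sofia 29, Kwame 40, Priya 38, Elena 34. Eliminate Ingrid.
Round 2: Sofia 29, Kwame 40, Priya 47, Elena 34. Eliminate Sofia.
Round 3: Kwame 40, Priya 47, Elena 63. Eliminate Kwame.
Round 4: Priya 47, Elena 103. Elena has a majority.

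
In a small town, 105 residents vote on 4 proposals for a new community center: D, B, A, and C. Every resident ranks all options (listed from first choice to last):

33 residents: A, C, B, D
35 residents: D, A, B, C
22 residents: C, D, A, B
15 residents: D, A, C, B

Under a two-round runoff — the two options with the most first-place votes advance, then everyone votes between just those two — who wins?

Round 1 first-place votes: D 50, B 0, A 33, C 22.
D and A advance.
Runoff: D is preferred to A by 72 voters; A by 33.
D wins the runoff.

D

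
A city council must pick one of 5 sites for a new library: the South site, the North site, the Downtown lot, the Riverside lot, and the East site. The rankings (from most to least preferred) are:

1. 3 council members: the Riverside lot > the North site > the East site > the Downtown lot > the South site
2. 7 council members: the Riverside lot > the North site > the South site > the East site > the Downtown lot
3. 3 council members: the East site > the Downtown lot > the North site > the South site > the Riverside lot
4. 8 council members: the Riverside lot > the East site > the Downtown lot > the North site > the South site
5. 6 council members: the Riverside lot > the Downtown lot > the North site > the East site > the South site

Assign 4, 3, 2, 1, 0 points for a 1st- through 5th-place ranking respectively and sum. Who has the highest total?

the Riverside lot

the South site: 3·0 + 7·2 + 3·1 + 8·0 + 6·0 = 17
the North site: 3·3 + 7·3 + 3·2 + 8·1 + 6·2 = 56
the Downtown lot: 3·1 + 7·0 + 3·3 + 8·2 + 6·3 = 46
the Riverside lot: 3·4 + 7·4 + 3·0 + 8·4 + 6·4 = 96
the East site: 3·2 + 7·1 + 3·4 + 8·3 + 6·1 = 55
the Riverside lot has the highest Borda score (96).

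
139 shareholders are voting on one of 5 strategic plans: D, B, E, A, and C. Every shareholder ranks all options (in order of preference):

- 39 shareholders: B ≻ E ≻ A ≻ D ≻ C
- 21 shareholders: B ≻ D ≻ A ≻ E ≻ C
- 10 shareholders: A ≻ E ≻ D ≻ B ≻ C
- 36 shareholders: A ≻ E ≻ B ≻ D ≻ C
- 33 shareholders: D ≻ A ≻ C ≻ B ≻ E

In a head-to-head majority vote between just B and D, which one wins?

Voters preferring B to D: 96; preferring D to B: 43.
B wins the head-to-head.

B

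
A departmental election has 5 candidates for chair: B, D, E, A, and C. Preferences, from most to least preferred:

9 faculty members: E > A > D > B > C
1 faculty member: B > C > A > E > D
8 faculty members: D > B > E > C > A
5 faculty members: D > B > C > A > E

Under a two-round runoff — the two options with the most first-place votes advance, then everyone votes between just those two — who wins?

Round 1 first-place votes: B 1, D 13, E 9, A 0, C 0.
D and E advance.
Runoff: D is preferred to E by 13 voters; E by 10.
D wins the runoff.

D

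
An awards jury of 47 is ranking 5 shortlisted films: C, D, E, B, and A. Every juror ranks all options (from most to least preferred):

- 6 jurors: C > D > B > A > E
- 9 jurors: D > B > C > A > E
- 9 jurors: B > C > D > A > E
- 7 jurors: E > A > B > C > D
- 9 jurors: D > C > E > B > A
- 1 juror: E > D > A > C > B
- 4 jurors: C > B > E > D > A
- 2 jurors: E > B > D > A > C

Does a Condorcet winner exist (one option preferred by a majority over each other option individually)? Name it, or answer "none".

none

Checking pairwise contests:
B beats C 27–20.
C beats D 26–21.
C beats E 37–10.
D beats B 25–22.
C beats A 37–10.
Every option loses at least one head-to-head, so there is no Condorcet winner.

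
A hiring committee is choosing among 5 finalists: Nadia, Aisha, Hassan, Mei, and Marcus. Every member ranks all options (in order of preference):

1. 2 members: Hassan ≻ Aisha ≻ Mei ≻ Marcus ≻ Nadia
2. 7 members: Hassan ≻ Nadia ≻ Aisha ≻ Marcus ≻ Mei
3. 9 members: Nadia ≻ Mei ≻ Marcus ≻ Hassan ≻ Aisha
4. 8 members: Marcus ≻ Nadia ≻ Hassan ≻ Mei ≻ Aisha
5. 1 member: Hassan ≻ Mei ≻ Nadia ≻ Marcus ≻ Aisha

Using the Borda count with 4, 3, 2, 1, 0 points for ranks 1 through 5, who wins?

Nadia

Nadia: 2·0 + 7·3 + 9·4 + 8·3 + 1·2 = 83
Aisha: 2·3 + 7·2 + 9·0 + 8·0 + 1·0 = 20
Hassan: 2·4 + 7·4 + 9·1 + 8·2 + 1·4 = 65
Mei: 2·2 + 7·0 + 9·3 + 8·1 + 1·3 = 42
Marcus: 2·1 + 7·1 + 9·2 + 8·4 + 1·1 = 60
Nadia has the highest Borda score (83).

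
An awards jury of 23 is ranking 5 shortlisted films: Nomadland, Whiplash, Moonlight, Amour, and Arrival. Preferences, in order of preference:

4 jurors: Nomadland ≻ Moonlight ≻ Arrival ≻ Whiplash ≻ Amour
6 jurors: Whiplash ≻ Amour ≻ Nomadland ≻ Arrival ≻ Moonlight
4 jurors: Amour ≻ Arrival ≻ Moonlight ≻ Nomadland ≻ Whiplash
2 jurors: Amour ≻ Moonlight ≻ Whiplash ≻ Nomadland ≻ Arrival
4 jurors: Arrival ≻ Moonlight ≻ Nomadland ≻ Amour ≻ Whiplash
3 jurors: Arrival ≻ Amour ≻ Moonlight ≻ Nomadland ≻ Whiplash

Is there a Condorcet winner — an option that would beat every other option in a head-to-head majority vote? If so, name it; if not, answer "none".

Amour

Amour vs Nomadland: 15–8 for Amour.
Amour vs Whiplash: 13–10 for Amour.
Amour vs Moonlight: 15–8 for Amour.
Amour vs Arrival: 12–11 for Amour.
Amour beats every other option head-to-head.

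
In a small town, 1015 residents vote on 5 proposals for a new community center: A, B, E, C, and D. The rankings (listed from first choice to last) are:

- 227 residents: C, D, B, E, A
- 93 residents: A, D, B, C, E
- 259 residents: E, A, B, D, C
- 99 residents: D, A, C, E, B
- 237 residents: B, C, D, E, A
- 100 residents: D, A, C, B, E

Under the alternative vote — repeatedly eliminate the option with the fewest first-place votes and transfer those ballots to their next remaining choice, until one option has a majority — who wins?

D

Round 1: A 93, B 237, E 259, C 227, D 199. Eliminate A.
Round 2: B 237, E 259, C 227, D 292. Eliminate C.
Round 3: B 237, E 259, D 519. D has a majority.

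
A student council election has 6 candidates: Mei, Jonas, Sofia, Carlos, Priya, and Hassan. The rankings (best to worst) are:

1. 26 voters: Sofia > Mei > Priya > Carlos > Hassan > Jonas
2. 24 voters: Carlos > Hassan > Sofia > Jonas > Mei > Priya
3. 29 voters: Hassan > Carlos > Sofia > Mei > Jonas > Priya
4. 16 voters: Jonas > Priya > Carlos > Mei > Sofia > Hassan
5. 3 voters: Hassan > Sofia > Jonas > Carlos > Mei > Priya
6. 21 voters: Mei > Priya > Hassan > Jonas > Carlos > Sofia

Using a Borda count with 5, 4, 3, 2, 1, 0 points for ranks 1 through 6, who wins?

Mei: 26·4 + 24·1 + 29·2 + 16·2 + 3·1 + 21·5 = 326
Jonas: 26·0 + 24·2 + 29·1 + 16·5 + 3·3 + 21·2 = 208
Sofia: 26·5 + 24·3 + 29·3 + 16·1 + 3·4 + 21·0 = 317
Carlos: 26·2 + 24·5 + 29·4 + 16·3 + 3·2 + 21·1 = 363
Priya: 26·3 + 24·0 + 29·0 + 16·4 + 3·0 + 21·4 = 226
Hassan: 26·1 + 24·4 + 29·5 + 16·0 + 3·5 + 21·3 = 345
Carlos has the highest Borda score (363).

Carlos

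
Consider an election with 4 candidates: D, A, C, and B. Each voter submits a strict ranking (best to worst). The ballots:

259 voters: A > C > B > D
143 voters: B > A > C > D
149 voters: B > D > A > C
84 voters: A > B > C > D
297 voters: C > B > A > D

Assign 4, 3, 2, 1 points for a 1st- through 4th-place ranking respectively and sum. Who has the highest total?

D: 259·1 + 143·1 + 149·3 + 84·1 + 297·1 = 1230
A: 259·4 + 143·3 + 149·2 + 84·4 + 297·2 = 2693
C: 259·3 + 143·2 + 149·1 + 84·2 + 297·4 = 2568
B: 259·2 + 143·4 + 149·4 + 84·3 + 297·3 = 2829
B has the highest Borda score (2829).

B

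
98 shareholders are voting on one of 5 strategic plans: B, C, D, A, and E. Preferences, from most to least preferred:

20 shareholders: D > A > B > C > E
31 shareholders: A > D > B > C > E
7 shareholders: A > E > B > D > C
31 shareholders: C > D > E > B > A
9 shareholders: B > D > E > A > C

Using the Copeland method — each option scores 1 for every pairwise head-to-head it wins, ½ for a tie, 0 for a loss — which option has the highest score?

B: beats C and E; loses to D and A → score 2.
C: beats E; loses to B, D, and A → score 1.
D: beats B, C, A, and E → score 4.
A: beats B, C, and E; loses to D → score 3.
E: loses to B, C, D, and A → score 0.
D has the best pairwise record.

D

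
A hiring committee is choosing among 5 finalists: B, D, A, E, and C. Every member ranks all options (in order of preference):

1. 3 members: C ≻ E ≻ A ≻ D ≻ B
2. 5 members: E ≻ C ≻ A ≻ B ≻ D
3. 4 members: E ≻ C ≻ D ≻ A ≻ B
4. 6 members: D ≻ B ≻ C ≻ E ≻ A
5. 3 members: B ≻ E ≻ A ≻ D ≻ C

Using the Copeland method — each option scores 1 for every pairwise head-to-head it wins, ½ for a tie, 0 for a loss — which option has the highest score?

E

B: loses to D, A, E, and C → score 0.
D: beats B; loses to A, E, and C → score 1.
A: beats B and D; loses to E and C → score 2.
E: beats B, D, A, and C → score 4.
C: beats B, D, and A; loses to E → score 3.
E has the best pairwise record.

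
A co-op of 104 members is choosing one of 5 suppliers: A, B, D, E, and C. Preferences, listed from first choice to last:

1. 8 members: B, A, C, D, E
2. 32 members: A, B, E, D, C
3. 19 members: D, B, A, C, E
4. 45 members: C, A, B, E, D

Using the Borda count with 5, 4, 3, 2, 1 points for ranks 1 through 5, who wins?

A

A: 8·4 + 32·5 + 19·3 + 45·4 = 429
B: 8·5 + 32·4 + 19·4 + 45·3 = 379
D: 8·2 + 32·2 + 19·5 + 45·1 = 220
E: 8·1 + 32·3 + 19·1 + 45·2 = 213
C: 8·3 + 32·1 + 19·2 + 45·5 = 319
A has the highest Borda score (429).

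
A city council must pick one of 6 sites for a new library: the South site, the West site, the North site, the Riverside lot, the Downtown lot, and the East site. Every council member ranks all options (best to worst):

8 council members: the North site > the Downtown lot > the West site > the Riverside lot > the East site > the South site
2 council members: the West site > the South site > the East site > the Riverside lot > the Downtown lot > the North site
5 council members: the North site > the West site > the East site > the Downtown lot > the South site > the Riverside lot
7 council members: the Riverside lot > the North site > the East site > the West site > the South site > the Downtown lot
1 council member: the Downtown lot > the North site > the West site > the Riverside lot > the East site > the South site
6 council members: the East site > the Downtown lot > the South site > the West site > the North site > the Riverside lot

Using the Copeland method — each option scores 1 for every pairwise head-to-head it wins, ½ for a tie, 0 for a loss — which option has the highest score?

the South site: loses to the West site, the North site, the Riverside lot, the Downtown lot, and the East site → score 0.
the West site: beats the South site, the Riverside lot, and the East site; loses to the North site and the Downtown lot → score 3.
the North site: beats the South site, the West site, the Riverside lot, the Downtown lot, and the East site → score 5.
the Riverside lot: beats the South site and the East site; loses to the West site, the North site, and the Downtown lot → score 2.
the Downtown lot: beats the South site, the West site, and the Riverside lot; loses to the North site and the East site → score 3.
the East site: beats the South site and the Downtown lot; loses to the West site, the North site, and the Riverside lot → score 2.
the North site has the best pairwise record.

the North site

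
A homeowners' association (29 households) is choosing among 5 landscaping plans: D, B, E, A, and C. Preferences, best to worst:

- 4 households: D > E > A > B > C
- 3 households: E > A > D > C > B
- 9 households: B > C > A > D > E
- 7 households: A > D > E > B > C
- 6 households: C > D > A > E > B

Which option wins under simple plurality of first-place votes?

First-place votes: D 4, B 9, E 3, A 7, C 6.
B has the most first-place votes.

B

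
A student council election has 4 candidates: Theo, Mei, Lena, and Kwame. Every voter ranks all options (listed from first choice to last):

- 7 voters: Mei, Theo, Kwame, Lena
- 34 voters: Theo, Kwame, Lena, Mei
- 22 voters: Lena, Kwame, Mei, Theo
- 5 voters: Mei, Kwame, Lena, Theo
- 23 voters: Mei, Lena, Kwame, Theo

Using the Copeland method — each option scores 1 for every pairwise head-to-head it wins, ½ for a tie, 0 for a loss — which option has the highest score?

Theo: loses to Mei, Lena, and Kwame → score 0.
Mei: beats Theo; loses to Lena and Kwame → score 1.
Lena: beats Theo and Mei; loses to Kwame → score 2.
Kwame: beats Theo, Mei, and Lena → score 3.
Kwame has the best pairwise record.

Kwame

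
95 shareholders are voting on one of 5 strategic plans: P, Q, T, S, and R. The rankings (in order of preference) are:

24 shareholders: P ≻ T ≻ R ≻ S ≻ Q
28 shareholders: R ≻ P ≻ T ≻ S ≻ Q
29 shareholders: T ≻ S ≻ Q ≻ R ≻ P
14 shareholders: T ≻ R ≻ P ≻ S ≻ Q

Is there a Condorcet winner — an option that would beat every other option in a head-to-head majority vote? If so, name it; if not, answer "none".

Checking pairwise contests:
R beats P 71–24.
P beats Q 66–29.
P beats T 52–43.
P beats S 66–29.
T beats R 67–28.
Every option loses at least one head-to-head, so there is no Condorcet winner.

none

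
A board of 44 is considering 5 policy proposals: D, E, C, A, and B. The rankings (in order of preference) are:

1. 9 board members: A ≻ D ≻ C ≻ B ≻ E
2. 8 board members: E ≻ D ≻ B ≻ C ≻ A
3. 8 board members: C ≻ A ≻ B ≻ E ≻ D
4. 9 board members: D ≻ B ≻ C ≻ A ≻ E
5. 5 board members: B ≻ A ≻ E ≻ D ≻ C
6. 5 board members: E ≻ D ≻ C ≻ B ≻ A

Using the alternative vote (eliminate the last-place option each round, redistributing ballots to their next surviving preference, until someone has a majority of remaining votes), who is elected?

A

Round 1: D 9, E 13, C 8, A 9, B 5. Eliminate B.
Round 2: D 9, E 13, C 8, A 14. Eliminate C.
Round 3: D 9, E 13, A 22. Eliminate D.
Round 4: E 13, A 31. A has a majority.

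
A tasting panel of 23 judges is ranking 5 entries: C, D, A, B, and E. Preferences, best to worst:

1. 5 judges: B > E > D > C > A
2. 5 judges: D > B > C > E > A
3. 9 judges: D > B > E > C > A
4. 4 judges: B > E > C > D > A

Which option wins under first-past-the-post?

First-place votes: C 0, D 14, A 0, B 9, E 0.
D has the most first-place votes.

D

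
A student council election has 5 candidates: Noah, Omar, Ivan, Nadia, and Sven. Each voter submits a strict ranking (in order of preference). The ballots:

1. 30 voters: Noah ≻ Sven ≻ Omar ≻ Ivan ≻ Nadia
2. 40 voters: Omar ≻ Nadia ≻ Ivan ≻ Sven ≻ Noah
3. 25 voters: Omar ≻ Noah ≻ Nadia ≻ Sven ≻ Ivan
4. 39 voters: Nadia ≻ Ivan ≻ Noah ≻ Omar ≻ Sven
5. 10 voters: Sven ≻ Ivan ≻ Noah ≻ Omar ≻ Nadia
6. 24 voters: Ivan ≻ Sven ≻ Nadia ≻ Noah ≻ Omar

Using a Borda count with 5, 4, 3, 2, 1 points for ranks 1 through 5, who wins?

Nadia

Noah: 30·5 + 40·1 + 25·4 + 39·3 + 10·3 + 24·2 = 485
Omar: 30·3 + 40·5 + 25·5 + 39·2 + 10·2 + 24·1 = 537
Ivan: 30·2 + 40·3 + 25·1 + 39·4 + 10·4 + 24·5 = 521
Nadia: 30·1 + 40·4 + 25·3 + 39·5 + 10·1 + 24·3 = 542
Sven: 30·4 + 40·2 + 25·2 + 39·1 + 10·5 + 24·4 = 435
Nadia has the highest Borda score (542).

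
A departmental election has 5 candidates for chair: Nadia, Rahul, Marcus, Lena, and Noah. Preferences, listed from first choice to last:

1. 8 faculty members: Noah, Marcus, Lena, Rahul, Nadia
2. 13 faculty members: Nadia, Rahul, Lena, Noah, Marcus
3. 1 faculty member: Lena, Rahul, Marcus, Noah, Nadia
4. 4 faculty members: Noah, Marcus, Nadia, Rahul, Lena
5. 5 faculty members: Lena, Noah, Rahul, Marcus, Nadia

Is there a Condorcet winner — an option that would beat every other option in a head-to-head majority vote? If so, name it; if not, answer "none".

none

Checking pairwise contests:
Marcus beats Nadia 18–13.
Nadia beats Rahul 17–14.
Rahul beats Marcus 19–12.
Nadia beats Lena 17–14.
Lena beats Noah 19–12.
Every option loses at least one head-to-head, so there is no Condorcet winner.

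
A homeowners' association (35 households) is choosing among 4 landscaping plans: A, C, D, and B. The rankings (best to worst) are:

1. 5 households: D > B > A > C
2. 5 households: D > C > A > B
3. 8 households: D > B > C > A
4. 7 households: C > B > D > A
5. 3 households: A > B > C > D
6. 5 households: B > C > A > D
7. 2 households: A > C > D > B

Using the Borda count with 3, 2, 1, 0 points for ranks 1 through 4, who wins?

A: 5·1 + 5·1 + 8·0 + 7·0 + 3·3 + 5·1 + 2·3 = 30
C: 5·0 + 5·2 + 8·1 + 7·3 + 3·1 + 5·2 + 2·2 = 56
D: 5·3 + 5·3 + 8·3 + 7·1 + 3·0 + 5·0 + 2·1 = 63
B: 5·2 + 5·0 + 8·2 + 7·2 + 3·2 + 5·3 + 2·0 = 61
D has the highest Borda score (63).

D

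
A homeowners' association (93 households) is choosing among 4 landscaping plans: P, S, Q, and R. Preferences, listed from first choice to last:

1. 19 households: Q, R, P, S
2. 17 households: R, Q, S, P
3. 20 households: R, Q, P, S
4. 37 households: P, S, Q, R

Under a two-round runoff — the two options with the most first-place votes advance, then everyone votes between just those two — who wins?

R

Round 1 first-place votes: P 37, S 0, Q 19, R 37.
R and P advance.
Runoff: R is preferred to P by 56 voters; P by 37.
R wins the runoff.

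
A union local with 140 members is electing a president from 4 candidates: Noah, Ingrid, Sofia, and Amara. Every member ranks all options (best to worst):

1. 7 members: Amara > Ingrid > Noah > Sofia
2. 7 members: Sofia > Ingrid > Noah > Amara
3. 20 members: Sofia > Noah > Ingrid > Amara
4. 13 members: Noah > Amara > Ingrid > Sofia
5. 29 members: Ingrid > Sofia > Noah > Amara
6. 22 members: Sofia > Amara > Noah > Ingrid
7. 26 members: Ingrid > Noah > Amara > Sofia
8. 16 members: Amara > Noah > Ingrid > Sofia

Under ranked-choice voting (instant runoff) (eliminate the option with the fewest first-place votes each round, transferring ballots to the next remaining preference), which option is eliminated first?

Round 1: Noah 13, Ingrid 55, Sofia 49, Amara 23. Eliminate Noah.

Noah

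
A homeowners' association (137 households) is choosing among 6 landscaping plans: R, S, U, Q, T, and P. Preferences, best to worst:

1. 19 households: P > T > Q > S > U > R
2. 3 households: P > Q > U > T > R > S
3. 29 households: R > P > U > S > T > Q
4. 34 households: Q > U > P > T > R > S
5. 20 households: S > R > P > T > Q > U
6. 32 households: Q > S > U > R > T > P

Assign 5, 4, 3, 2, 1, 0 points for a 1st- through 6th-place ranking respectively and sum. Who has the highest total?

Q

R: 19·0 + 3·1 + 29·5 + 34·1 + 20·4 + 32·2 = 326
S: 19·2 + 3·0 + 29·2 + 34·0 + 20·5 + 32·4 = 324
U: 19·1 + 3·3 + 29·3 + 34·4 + 20·0 + 32·3 = 347
Q: 19·3 + 3·4 + 29·0 + 34·5 + 20·1 + 32·5 = 419
T: 19·4 + 3·2 + 29·1 + 34·2 + 20·2 + 32·1 = 251
P: 19·5 + 3·5 + 29·4 + 34·3 + 20·3 + 32·0 = 388
Q has the highest Borda score (419).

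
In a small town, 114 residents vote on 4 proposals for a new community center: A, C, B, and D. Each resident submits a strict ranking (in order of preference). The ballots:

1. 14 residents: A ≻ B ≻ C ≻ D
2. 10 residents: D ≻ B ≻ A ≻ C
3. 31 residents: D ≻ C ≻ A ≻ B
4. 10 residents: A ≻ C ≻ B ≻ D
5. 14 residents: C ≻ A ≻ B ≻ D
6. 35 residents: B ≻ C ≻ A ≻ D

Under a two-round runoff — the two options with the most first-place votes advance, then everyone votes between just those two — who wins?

Round 1 first-place votes: A 24, C 14, B 35, D 41.
D and B advance.
Runoff: D is preferred to B by 41 voters; B by 73.
B wins the runoff.

B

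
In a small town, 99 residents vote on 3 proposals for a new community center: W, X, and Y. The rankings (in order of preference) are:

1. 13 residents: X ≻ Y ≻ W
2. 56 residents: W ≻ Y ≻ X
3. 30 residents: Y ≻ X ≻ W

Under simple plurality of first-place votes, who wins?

First-place votes: W 56, X 13, Y 30.
W has the most first-place votes.

W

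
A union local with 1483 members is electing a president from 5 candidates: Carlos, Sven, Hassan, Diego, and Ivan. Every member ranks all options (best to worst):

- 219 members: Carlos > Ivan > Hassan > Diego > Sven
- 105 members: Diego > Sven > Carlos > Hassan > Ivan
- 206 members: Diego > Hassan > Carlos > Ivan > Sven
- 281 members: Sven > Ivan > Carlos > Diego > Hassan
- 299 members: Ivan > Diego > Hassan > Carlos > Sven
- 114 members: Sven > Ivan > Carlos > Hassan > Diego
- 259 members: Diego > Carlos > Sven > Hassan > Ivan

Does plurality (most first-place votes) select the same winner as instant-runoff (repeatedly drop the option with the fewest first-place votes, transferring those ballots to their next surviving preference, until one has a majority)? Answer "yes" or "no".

Plurality — first-place votes: Carlos 219, Sven 395, Hassan 0, Diego 570, Ivan 299. Winner: Diego.
Instant-runoff — R1 Carlos 219, Sven 395, Hassan 0, Diego 570, Ivan 299 (Hassan out); R2 Carlos 219, Sven 395, Diego 570, Ivan 299 (Carlos out); R3 Sven 395, Diego 570, Ivan 518 (Sven out); R4 Diego 570, Ivan 913 (Ivan winner). Winner: Ivan.
The two methods disagree.

no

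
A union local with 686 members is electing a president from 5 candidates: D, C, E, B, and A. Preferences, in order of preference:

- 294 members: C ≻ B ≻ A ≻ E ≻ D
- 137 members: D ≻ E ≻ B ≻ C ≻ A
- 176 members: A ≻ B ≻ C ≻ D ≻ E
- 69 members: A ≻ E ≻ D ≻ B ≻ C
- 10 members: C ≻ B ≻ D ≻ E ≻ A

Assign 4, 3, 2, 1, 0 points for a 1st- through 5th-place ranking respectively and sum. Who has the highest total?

D: 294·0 + 137·4 + 176·1 + 69·2 + 10·2 = 882
C: 294·4 + 137·1 + 176·2 + 69·0 + 10·4 = 1705
E: 294·1 + 137·3 + 176·0 + 69·3 + 10·1 = 922
B: 294·3 + 137·2 + 176·3 + 69·1 + 10·3 = 1783
A: 294·2 + 137·0 + 176·4 + 69·4 + 10·0 = 1568
B has the highest Borda score (1783).

B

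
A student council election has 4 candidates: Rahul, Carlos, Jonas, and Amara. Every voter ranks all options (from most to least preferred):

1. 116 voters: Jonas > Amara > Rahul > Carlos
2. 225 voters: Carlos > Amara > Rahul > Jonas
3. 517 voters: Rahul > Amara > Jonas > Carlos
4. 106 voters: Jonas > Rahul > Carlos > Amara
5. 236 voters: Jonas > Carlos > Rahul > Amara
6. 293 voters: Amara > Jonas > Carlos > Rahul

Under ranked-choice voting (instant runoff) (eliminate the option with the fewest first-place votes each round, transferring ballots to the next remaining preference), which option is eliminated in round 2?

Jonas

Round 1: Rahul 517, Carlos 225, Jonas 458, Amara 293. Eliminate Carlos.
Round 2: Rahul 517, Jonas 458, Amara 518. Eliminate Jonas.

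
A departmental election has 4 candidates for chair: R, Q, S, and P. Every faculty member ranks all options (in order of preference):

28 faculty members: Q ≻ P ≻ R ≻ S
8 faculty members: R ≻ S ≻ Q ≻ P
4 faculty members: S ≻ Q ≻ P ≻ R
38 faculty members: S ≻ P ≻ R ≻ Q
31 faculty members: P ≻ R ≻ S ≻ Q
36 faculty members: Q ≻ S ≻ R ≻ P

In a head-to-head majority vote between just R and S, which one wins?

Voters preferring R to S: 67; preferring S to R: 78.
S wins the head-to-head.

S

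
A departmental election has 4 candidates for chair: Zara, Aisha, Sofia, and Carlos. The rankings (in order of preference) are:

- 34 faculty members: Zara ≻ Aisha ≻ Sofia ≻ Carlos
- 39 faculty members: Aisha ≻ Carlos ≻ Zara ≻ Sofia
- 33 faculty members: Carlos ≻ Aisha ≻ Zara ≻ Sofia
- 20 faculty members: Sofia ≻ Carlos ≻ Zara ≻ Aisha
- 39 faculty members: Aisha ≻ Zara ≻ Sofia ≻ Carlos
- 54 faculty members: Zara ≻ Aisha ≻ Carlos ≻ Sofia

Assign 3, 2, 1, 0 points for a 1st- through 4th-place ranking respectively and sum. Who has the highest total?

Aisha

Zara: 34·3 + 39·1 + 33·1 + 20·1 + 39·2 + 54·3 = 434
Aisha: 34·2 + 39·3 + 33·2 + 20·0 + 39·3 + 54·2 = 476
Sofia: 34·1 + 39·0 + 33·0 + 20·3 + 39·1 + 54·0 = 133
Carlos: 34·0 + 39·2 + 33·3 + 20·2 + 39·0 + 54·1 = 271
Aisha has the highest Borda score (476).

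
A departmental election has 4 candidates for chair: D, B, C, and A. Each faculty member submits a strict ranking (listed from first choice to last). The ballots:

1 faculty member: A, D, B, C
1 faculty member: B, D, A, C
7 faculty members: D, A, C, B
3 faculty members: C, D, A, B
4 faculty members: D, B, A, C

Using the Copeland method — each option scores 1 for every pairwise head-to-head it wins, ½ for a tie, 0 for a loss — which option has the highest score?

D: beats B, C, and A → score 3.
B: loses to D, C, and A → score 0.
C: beats B; loses to D and A → score 1.
A: beats B and C; loses to D → score 2.
D has the best pairwise record.

D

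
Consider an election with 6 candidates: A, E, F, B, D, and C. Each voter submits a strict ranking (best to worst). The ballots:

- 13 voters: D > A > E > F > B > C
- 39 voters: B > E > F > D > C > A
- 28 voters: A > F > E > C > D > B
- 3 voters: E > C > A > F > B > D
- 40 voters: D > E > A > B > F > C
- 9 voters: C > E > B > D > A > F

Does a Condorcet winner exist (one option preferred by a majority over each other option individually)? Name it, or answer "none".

E vs A: 91–41 for E.
E vs F: 104–28 for E.
E vs B: 93–39 for E.
E vs D: 79–53 for E.
E vs C: 123–9 for E.
E beats every other option head-to-head.

E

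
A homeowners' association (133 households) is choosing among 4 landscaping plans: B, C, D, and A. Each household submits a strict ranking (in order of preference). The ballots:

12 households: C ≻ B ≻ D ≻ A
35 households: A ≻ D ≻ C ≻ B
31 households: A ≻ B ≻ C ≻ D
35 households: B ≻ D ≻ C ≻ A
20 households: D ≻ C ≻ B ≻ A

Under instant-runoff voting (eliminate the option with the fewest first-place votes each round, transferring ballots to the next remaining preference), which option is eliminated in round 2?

Round 1: B 35, C 12, D 20, A 66. Eliminate C.
Round 2: B 47, D 20, A 66. Eliminate D.

D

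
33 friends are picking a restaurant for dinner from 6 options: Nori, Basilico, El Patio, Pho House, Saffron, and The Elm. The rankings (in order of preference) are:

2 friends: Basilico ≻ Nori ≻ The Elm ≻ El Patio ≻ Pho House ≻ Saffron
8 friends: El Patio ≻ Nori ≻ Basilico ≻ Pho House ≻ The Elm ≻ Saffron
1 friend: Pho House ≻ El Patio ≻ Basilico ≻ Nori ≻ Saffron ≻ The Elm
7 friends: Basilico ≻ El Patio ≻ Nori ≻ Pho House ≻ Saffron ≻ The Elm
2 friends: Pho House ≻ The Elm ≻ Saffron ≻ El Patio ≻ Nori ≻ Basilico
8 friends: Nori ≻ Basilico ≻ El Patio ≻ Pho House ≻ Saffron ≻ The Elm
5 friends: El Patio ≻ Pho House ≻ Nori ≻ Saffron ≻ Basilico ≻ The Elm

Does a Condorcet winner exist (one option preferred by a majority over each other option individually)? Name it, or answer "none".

Checking pairwise contests:
El Patio beats Nori 23–10.
Nori beats Basilico 23–10.
Basilico beats El Patio 17–16.
Nori beats Pho House 25–8.
Nori beats Saffron 31–2.
Nori beats The Elm 31–2.
Every option loses at least one head-to-head, so there is no Condorcet winner.

none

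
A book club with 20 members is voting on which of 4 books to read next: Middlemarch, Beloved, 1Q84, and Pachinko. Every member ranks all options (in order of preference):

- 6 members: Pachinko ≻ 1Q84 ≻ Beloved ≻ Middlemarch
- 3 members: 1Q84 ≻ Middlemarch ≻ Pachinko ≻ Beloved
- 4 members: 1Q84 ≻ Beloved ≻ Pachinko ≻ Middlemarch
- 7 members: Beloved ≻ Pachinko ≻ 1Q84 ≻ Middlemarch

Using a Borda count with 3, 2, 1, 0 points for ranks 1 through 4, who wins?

Middlemarch: 6·0 + 3·2 + 4·0 + 7·0 = 6
Beloved: 6·1 + 3·0 + 4·2 + 7·3 = 35
1Q84: 6·2 + 3·3 + 4·3 + 7·1 = 40
Pachinko: 6·3 + 3·1 + 4·1 + 7·2 = 39
1Q84 has the highest Borda score (40).

1Q84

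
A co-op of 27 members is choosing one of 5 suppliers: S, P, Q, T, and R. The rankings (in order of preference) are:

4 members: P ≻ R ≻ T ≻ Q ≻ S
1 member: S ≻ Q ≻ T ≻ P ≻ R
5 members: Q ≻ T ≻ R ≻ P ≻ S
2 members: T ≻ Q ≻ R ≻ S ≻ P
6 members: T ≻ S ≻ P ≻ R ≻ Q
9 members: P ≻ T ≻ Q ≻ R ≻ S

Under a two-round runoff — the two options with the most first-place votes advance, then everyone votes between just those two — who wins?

T

Round 1 first-place votes: S 1, P 13, Q 5, T 8, R 0.
P and T advance.
Runoff: P is preferred to T by 13 voters; T by 14.
T wins the runoff.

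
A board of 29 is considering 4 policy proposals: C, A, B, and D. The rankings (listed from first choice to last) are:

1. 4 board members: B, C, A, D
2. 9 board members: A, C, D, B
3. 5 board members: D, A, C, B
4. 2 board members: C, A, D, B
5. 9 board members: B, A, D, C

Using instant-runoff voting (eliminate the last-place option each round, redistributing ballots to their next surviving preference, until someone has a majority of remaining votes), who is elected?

A

Round 1: C 2, A 9, B 13, D 5. Eliminate C.
Round 2: A 11, B 13, D 5. Eliminate D.
Round 3: A 16, B 13. A has a majority.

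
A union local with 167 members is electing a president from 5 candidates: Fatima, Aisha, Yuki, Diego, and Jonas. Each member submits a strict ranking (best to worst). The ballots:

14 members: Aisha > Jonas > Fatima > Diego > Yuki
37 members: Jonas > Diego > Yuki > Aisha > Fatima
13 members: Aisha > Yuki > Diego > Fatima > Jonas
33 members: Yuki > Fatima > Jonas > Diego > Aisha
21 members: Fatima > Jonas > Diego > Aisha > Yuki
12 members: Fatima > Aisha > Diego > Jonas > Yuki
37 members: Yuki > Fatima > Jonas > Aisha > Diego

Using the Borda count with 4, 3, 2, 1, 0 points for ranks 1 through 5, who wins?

Jonas

Fatima: 14·2 + 37·0 + 13·1 + 33·3 + 21·4 + 12·4 + 37·3 = 383
Aisha: 14·4 + 37·1 + 13·4 + 33·0 + 21·1 + 12·3 + 37·1 = 239
Yuki: 14·0 + 37·2 + 13·3 + 33·4 + 21·0 + 12·0 + 37·4 = 393
Diego: 14·1 + 37·3 + 13·2 + 33·1 + 21·2 + 12·2 + 37·0 = 250
Jonas: 14·3 + 37·4 + 13·0 + 33·2 + 21·3 + 12·1 + 37·2 = 405
Jonas has the highest Borda score (405).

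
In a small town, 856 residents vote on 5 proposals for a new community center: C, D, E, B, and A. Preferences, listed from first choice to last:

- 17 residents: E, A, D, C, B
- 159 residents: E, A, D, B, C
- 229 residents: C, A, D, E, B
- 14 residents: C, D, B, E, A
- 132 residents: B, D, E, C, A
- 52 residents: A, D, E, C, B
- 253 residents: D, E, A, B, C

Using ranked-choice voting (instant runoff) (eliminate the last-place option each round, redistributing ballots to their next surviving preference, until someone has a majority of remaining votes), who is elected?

D

Round 1: C 243, D 253, E 176, B 132, A 52. Eliminate A.
Round 2: C 243, D 305, E 176, B 132. Eliminate B.
Round 3: C 243, D 437, E 176. D has a majority.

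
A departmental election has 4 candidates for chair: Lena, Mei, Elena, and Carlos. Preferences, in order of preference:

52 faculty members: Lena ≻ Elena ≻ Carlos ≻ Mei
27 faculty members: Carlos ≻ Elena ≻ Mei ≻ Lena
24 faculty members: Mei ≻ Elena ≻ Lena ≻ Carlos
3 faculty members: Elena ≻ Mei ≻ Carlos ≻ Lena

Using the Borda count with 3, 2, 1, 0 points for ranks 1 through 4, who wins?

Lena: 52·3 + 27·0 + 24·1 + 3·0 = 180
Mei: 52·0 + 27·1 + 24·3 + 3·2 = 105
Elena: 52·2 + 27·2 + 24·2 + 3·3 = 215
Carlos: 52·1 + 27·3 + 24·0 + 3·1 = 136
Elena has the highest Borda score (215).

Elena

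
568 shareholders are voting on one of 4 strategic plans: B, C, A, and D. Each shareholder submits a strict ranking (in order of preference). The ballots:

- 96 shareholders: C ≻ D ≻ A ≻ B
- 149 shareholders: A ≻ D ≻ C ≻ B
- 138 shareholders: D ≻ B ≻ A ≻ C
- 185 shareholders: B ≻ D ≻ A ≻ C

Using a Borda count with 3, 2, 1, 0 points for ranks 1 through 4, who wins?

D

B: 96·0 + 149·0 + 138·2 + 185·3 = 831
C: 96·3 + 149·1 + 138·0 + 185·0 = 437
A: 96·1 + 149·3 + 138·1 + 185·1 = 866
D: 96·2 + 149·2 + 138·3 + 185·2 = 1274
D has the highest Borda score (1274).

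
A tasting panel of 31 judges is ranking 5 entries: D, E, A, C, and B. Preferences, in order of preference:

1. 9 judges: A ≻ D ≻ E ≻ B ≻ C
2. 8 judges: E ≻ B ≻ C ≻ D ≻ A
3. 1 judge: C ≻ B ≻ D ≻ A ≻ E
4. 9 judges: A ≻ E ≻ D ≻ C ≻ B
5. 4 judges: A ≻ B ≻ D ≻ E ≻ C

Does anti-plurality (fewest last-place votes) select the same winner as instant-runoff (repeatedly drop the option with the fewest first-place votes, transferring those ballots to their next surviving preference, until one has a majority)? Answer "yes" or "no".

no

Anti-plurality — last-place votes: D 0, E 1, A 8, C 13, B 9. Winner: D.
Instant-runoff — R1 D 0, E 8, A 22, C 1, B 0 (A winner). Winner: A.
The two methods disagree.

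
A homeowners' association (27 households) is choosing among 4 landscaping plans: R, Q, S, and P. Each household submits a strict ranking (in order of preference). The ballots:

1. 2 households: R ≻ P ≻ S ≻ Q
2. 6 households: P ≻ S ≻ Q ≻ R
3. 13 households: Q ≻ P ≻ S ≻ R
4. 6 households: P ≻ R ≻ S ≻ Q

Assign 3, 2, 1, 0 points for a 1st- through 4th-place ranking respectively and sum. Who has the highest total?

P

R: 2·3 + 6·0 + 13·0 + 6·2 = 18
Q: 2·0 + 6·1 + 13·3 + 6·0 = 45
S: 2·1 + 6·2 + 13·1 + 6·1 = 33
P: 2·2 + 6·3 + 13·2 + 6·3 = 66
P has the highest Borda score (66).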